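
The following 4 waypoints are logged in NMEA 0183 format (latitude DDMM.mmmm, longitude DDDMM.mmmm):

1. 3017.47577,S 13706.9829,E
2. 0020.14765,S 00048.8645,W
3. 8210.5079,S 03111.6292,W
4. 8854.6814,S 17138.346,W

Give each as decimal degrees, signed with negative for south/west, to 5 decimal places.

1. -30.29126, 137.11638
2. -0.33579, -0.81441
3. -82.17513, -31.19382
4. -88.91136, -171.63910

Point 1:
  φ: degrees = first 2 digits = 30, minutes = 17.47577; 30 + 17.47577/60 = 30.291263
  S → negative
  Lon: degrees = first 3 digits = 137, minutes = 6.9829; 137 + 6.9829/60 = 137.116382
  E → positive
Point 2:
  Latitude: split at 2 digits → 00° and 20.14765′; 0 + 20.14765/60 = 0.335794
  hemisphere S, so the sign is −
  Lon: split at 3 digits → 000° and 48.8645′; 0 + 48.8645/60 = 0.814408
  W ⇒ negate
Point 3:
  φ: degrees = first 2 digits = 82, minutes = 10.5079; 82 + 10.5079/60 = 82.175132
  S → negative
  λ: split at 3 digits → 031° and 11.6292′; 31 + 11.6292/60 = 31.193820
  hemisphere W, so the sign is −
Point 4:
  Latitude: split at 2 digits → 88° and 54.6814′; 88 + 54.6814/60 = 88.911357
  hemisphere S, so the sign is −
  λ: split at 3 digits → 171° and 38.346′; 171 + 38.346/60 = 171.639100
  hemisphere W, so the sign is −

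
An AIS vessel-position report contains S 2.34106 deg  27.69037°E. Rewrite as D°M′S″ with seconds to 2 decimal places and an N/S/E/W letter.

Lat: 0.341060° → 20.46360′; 0.46360 × 60 = 27.8160″
Longitude: whole degrees 27; 41.42220′ → 41′ and 25.3320″

2°20′27.82″ S, 27°41′25.33″ E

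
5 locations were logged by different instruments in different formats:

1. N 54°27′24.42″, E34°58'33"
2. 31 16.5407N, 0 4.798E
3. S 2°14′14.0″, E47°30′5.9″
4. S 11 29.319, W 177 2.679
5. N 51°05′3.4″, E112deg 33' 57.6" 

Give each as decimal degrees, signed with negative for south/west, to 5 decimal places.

1. 54.45678, 34.97583
2. 31.27568, 0.07997
3. -2.23722, 47.50164
4. -11.48865, -177.04465
5. 51.08428, 112.56600

Point 1:
  Lat: 27′ + 24.42″ = 27.40700′; 54 + 27.40700/60 = 54.456783
  N → positive
  Lon: 34 + 58/60 + 33/3600 = 34.975833
  E ⇒ keep positive
Point 2:
  φ: 16.5407′ = 0.275678°; total 31.275678
  N → positive
  Lon: 0 + 4.798/60 = 0.079967
  E → positive
Point 3:
  Lat: 2° + 14/60 + 14/3600 = 2 + 0.233333 + 0.003889 = 2.237222
  S → negative
  Lon: 47 + 30/60 + 5.9/3600 = 47.501639
  E ⇒ keep positive
Point 4:
  φ: 29.319′ = 0.488650°; total 11.488650
  S ⇒ negate
  Lon: 2.679′ = 0.044650°; total 177.044650
  W ⇒ negate
Point 5:
  Lat: 51 + 5/60 + 3.4/3600 = 51.084278
  N ⇒ keep positive
  λ: 112 + 33/60 + 57.6/3600 = 112.566000
  E → positive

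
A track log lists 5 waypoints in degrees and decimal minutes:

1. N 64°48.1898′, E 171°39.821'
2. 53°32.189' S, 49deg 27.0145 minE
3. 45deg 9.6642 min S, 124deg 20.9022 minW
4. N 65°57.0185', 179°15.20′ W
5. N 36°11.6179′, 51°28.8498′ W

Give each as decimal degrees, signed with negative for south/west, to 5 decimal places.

Point 1:
  Latitude: 48.1898′ = 0.803163°; total 64.803163
  N ⇒ keep positive
  Lon: 39.821′ = 0.663683°; total 171.663683
  E ⇒ keep positive
Point 2:
  φ: 32.189′ = 0.536483°; total 53.536483
  hemisphere S, so the sign is −
  Lon: 49 + 27.0145/60 = 49.450242
  E ⇒ keep positive
Point 3:
  Lat: 45 + 9.6642/60 = 45.161070
  S → negative
  Longitude: 124 + 20.9022/60 = 124.348370
  hemisphere W, so the sign is −
Point 4:
  Latitude: 65 + 57.0185/60 = 65.950308
  N → positive
  Lon: 179 + 15.2/60 = 179.253333
  hemisphere W, so the sign is −
Point 5:
  Latitude: 36 + 11.6179/60 = 36.193632
  N ⇒ keep positive
  λ: 28.8498′ = 0.480830°; total 51.480830
  hemisphere W, so the sign is −

1. 64.80316, 171.66368
2. -53.53648, 49.45024
3. -45.16107, -124.34837
4. 65.95031, -179.25333
5. 36.19363, -51.48083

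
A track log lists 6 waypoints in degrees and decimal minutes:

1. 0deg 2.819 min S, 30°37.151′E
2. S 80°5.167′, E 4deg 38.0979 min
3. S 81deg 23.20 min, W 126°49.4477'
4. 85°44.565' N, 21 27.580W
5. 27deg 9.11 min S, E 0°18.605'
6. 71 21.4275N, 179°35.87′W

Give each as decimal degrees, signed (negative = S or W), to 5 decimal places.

1. -0.04698, 30.61918
2. -80.08612, 4.63497
3. -81.38667, -126.82413
4. 85.74275, -21.45967
5. -27.15183, 0.31008
6. 71.35713, -179.59783

Point 1:
  Latitude: 0 + 2.819/60 = 0.046983
  S → negative
  λ: 30 + 37.151/60 = 30.619183
  E → positive
Point 2:
  Lat: 5.167′ = 0.086117°; total 80.086117
  S → negative
  λ: 38.0979′ = 0.634965°; total 4.634965
  E ⇒ keep positive
Point 3:
  Lat: 23.2′ = 0.386667°; total 81.386667
  S → negative
  Longitude: 49.4477′ = 0.824128°; total 126.824128
  hemisphere W, so the sign is −
Point 4:
  Lat: 85 + 44.565/60 = 85.742750
  N → positive
  Longitude: 21 + 27.58/60 = 21.459667
  W → negative
Point 5:
  Lat: 9.11′ = 0.151833°; total 27.151833
  S → negative
  Longitude: 0 + 18.605/60 = 0.310083
  E ⇒ keep positive
Point 6:
  Latitude: 71 + 21.4275/60 = 71.357125
  N ⇒ keep positive
  Lon: 35.87′ = 0.597833°; total 179.597833
  hemisphere W, so the sign is −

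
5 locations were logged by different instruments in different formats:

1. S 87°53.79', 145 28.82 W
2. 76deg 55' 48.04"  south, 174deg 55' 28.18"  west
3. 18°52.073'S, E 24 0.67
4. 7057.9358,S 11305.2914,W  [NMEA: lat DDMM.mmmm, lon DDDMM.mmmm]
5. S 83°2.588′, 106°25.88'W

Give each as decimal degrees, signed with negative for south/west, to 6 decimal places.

1. -87.896500, -145.480333
2. -76.930011, -174.924494
3. -18.867883, 24.011167
4. -70.965597, -113.088190
5. -83.043133, -106.431333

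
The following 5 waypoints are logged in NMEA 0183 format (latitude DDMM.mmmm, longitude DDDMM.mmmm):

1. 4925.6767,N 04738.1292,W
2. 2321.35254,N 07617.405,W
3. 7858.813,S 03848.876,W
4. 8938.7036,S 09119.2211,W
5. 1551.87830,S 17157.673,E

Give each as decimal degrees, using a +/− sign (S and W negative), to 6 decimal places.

1. 49.427945, -47.635487
2. 23.355876, -76.290083
3. -78.980217, -38.814600
4. -89.645060, -91.320352
5. -15.864638, 171.961217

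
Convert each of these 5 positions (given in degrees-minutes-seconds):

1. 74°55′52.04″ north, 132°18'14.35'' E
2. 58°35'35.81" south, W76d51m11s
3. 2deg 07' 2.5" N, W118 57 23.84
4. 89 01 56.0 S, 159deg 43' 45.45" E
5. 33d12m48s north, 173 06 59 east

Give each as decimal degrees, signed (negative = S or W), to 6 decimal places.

Point 1:
  Latitude: 55′ + 52.04″ = 55.86733′; 74 + 55.86733/60 = 74.9311222
  N ⇒ keep positive
  Longitude: 18′ + 14.35″ = 18.23917′; 132 + 18.23917/60 = 132.3039861
  E → positive
Point 2:
  φ: 58 + 35/60 + 35.81/3600 = 58.5932806
  S ⇒ negate
  Longitude: 51′ + 11″ = 51.18333′; 76 + 51.18333/60 = 76.8530556
  hemisphere W, so the sign is −
Point 3:
  Latitude: 2° + 7/60 + 2.5/3600 = 2 + 0.116667 + 0.000694 = 2.1173611
  N ⇒ keep positive
  Lon: 118 + 57/60 + 23.84/3600 = 118.9566222
  hemisphere W, so the sign is −
Point 4:
  φ: 89° + 1/60 + 56/3600 = 89 + 0.016667 + 0.015556 = 89.0322222
  S → negative
  Longitude: 43′ + 45.45″ = 43.75750′; 159 + 43.75750/60 = 159.7292917
  E → positive
Point 5:
  Latitude: 33° + 12/60 + 48/3600 = 33 + 0.200000 + 0.013333 = 33.2133333
  N ⇒ keep positive
  λ: 173° + 6/60 + 59/3600 = 173 + 0.100000 + 0.016389 = 173.1163889
  E → positive

1. 74.931122, 132.303986
2. -58.593281, -76.853056
3. 2.117361, -118.956622
4. -89.032222, 159.729292
5. 33.213333, 173.116389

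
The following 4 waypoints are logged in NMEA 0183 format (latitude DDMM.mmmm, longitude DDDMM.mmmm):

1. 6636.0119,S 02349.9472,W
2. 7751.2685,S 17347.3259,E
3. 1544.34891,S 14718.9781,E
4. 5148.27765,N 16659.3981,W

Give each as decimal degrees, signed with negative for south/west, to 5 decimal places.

Point 1:
  φ: split at 2 digits → 66° and 36.0119′; 66 + 36.0119/60 = 66.600198
  S ⇒ negate
  λ: split at 3 digits → 023° and 49.9472′; 23 + 49.9472/60 = 23.832453
  W ⇒ negate
Point 2:
  φ: degrees = first 2 digits = 77, minutes = 51.2685; 77 + 51.2685/60 = 77.854475
  hemisphere S, so the sign is −
  Lon: split at 3 digits → 173° and 47.3259′; 173 + 47.3259/60 = 173.788765
  E → positive
Point 3:
  Lat: degrees = first 2 digits = 15, minutes = 44.34891; 15 + 44.34891/60 = 15.739149
  S ⇒ negate
  λ: degrees = first 3 digits = 147, minutes = 18.9781; 147 + 18.9781/60 = 147.316302
  E → positive
Point 4:
  Latitude: degrees = first 2 digits = 51, minutes = 48.27765; 51 + 48.27765/60 = 51.804628
  N ⇒ keep positive
  λ: degrees = first 3 digits = 166, minutes = 59.3981; 166 + 59.3981/60 = 166.989968
  W → negative

1. -66.60020, -23.83245
2. -77.85448, 173.78877
3. -15.73915, 147.31630
4. 51.80463, -166.98997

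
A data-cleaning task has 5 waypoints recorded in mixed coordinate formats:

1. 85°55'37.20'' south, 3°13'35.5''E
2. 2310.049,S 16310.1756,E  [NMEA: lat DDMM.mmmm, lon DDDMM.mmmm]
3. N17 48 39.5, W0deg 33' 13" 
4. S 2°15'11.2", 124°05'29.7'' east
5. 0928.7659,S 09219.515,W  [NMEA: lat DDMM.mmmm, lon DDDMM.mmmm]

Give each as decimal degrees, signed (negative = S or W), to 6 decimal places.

Point 1:
  φ: 85° + 55/60 + 37.2/3600 = 85 + 0.916667 + 0.010333 = 85.9270000
  S ⇒ negate
  Lon: 3° + 13/60 + 35.5/3600 = 3 + 0.216667 + 0.009861 = 3.2265278
  E → positive
Point 2:
  Latitude: degrees = first 2 digits = 23, minutes = 10.049; 23 + 10.049/60 = 23.1674833
  hemisphere S, so the sign is −
  λ: degrees = first 3 digits = 163, minutes = 10.1756; 163 + 10.1756/60 = 163.1695933
  E → positive
Point 3:
  Latitude: 17° + 48/60 + 39.5/3600 = 17 + 0.800000 + 0.010972 = 17.8109722
  N → positive
  Longitude: 33′ + 13″ = 33.21667′; 0 + 33.21667/60 = 0.5536111
  hemisphere W, so the sign is −
Point 4:
  Lat: 15′ + 11.2″ = 15.18667′; 2 + 15.18667/60 = 2.2531111
  S → negative
  Longitude: 124° + 5/60 + 29.7/3600 = 124 + 0.083333 + 0.008250 = 124.0915833
  E ⇒ keep positive
Point 5:
  φ: degrees = first 2 digits = 9, minutes = 28.7659; 9 + 28.7659/60 = 9.4794317
  S → negative
  Longitude: degrees = first 3 digits = 92, minutes = 19.515; 92 + 19.515/60 = 92.3252500
  W ⇒ negate

1. -85.927000, 3.226528
2. -23.167483, 163.169593
3. 17.810972, -0.553611
4. -2.253111, 124.091583
5. -9.479432, -92.325250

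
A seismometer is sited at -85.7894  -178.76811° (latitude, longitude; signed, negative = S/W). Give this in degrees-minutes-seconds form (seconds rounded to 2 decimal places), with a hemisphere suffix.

85°47′21.84″ S, 178°46′5.20″ W

Latitude is negative → S; |value| = 85.789400
Latitude: 0.789400 × 60 = 47.36400′ → 47′, remainder × 60 = 21.8400″
Longitude is negative → W; |value| = 178.768110
Lon: 0.768110° → 46.08660′; 0.08660 × 60 = 5.1960″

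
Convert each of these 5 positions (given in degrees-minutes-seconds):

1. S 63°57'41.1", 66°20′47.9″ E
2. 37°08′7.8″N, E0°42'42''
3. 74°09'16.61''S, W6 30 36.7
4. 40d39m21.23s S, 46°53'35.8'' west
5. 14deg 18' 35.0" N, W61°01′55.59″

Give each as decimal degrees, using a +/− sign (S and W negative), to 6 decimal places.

1. -63.961417, 66.346639
2. 37.135500, 0.711667
3. -74.154614, -6.510194
4. -40.655897, -46.893278
5. 14.309722, -61.032108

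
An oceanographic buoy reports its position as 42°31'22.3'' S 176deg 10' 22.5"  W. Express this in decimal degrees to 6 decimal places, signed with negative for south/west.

φ: 31′ + 22.3″ = 31.37167′; 42 + 31.37167/60 = 42.5228611
S → negative
Lon: 10′ + 22.5″ = 10.37500′; 176 + 10.37500/60 = 176.1729167
W ⇒ negate

-42.522861, -176.172917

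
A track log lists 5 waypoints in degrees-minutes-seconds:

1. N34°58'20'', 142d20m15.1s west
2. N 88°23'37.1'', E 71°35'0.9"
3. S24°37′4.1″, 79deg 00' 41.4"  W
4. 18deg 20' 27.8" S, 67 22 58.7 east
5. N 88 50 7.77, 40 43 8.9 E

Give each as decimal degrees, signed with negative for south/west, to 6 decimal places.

1. 34.972222, -142.337528
2. 88.393639, 71.583583
3. -24.617806, -79.011500
4. -18.341056, 67.382972
5. 88.835492, 40.719139

Point 1:
  Latitude: 34 + 58/60 + 20/3600 = 34.9722222
  N ⇒ keep positive
  Longitude: 142 + 20/60 + 15.1/3600 = 142.3375278
  W ⇒ negate
Point 2:
  Latitude: 88° + 23/60 + 37.1/3600 = 88 + 0.383333 + 0.010306 = 88.3936389
  N ⇒ keep positive
  Longitude: 71 + 35/60 + 0.9/3600 = 71.5835833
  E → positive
Point 3:
  Latitude: 24 + 37/60 + 4.1/3600 = 24.6178056
  S ⇒ negate
  λ: 79° + 0/60 + 41.4/3600 = 79 + 0.000000 + 0.011500 = 79.0115000
  hemisphere W, so the sign is −
Point 4:
  Latitude: 18° + 20/60 + 27.8/3600 = 18 + 0.333333 + 0.007722 = 18.3410556
  hemisphere S, so the sign is −
  Longitude: 67 + 22/60 + 58.7/3600 = 67.3829722
  E → positive
Point 5:
  Latitude: 88 + 50/60 + 7.77/3600 = 88.8354917
  N → positive
  λ: 40 + 43/60 + 8.9/3600 = 40.7191389
  E → positive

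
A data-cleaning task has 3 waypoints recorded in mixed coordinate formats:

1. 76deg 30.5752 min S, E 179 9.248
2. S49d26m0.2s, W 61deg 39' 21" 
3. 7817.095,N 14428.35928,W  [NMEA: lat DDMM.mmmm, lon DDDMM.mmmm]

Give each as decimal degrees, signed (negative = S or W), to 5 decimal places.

1. -76.50959, 179.15413
2. -49.43339, -61.65583
3. 78.28492, -144.47265

Point 1:
  Lat: 30.5752′ = 0.509587°; total 76.509587
  S → negative
  Longitude: 179 + 9.248/60 = 179.154133
  E → positive
Point 2:
  Latitude: 26′ + 0.2″ = 26.00333′; 49 + 26.00333/60 = 49.433389
  S → negative
  Lon: 61° + 39/60 + 21/3600 = 61 + 0.650000 + 0.005833 = 61.655833
  W → negative
Point 3:
  φ: degrees = first 2 digits = 78, minutes = 17.095; 78 + 17.095/60 = 78.284917
  N ⇒ keep positive
  λ: split at 3 digits → 144° and 28.35928′; 144 + 28.35928/60 = 144.472655
  hemisphere W, so the sign is −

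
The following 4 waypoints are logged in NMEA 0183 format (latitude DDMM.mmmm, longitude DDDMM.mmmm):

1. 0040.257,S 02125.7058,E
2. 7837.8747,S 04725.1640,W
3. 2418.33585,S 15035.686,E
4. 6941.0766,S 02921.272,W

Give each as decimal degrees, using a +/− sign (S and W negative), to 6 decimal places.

1. -0.670950, 21.428430
2. -78.631245, -47.419400
3. -24.305598, 150.594767
4. -69.684610, -29.354533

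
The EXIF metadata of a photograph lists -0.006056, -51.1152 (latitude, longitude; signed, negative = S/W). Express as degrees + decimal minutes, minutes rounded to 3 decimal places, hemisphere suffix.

0° 0.363′ S, 51° 6.912′ W

Latitude is negative → S; |value| = 0.006056
Latitude: fractional part 0.006056 → 0.36336 minutes
Longitude is negative → W; |value| = 51.115200
Longitude: minutes = (51.115200 − 51) × 60 = 6.91200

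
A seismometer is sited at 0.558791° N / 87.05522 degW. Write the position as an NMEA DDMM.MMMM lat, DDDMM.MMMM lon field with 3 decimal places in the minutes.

0033.527,N / 08703.313,W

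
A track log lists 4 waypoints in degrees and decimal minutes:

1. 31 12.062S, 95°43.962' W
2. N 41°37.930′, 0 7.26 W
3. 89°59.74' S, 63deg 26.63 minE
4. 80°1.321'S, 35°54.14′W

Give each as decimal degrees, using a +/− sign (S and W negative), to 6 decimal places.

1. -31.201033, -95.732700
2. 41.632167, -0.121000
3. -89.995667, 63.443833
4. -80.022017, -35.902333

Point 1:
  Lat: 31 + 12.062/60 = 31.2010333
  S ⇒ negate
  Longitude: 43.962′ = 0.732700°; total 95.7327000
  W → negative
Point 2:
  Lat: 37.93′ = 0.632167°; total 41.6321667
  N ⇒ keep positive
  λ: 0 + 7.26/60 = 0.1210000
  W → negative
Point 3:
  Latitude: 59.74′ = 0.995667°; total 89.9956667
  hemisphere S, so the sign is −
  λ: 26.63′ = 0.443833°; total 63.4438333
  E ⇒ keep positive
Point 4:
  Latitude: 1.321′ = 0.022017°; total 80.0220167
  hemisphere S, so the sign is −
  Longitude: 35 + 54.14/60 = 35.9023333
  W → negative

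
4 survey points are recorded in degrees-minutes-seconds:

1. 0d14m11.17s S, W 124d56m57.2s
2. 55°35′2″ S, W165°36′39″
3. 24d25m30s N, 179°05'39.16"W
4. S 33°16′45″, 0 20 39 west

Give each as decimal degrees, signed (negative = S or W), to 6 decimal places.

Point 1:
  φ: 0° + 14/60 + 11.17/3600 = 0 + 0.233333 + 0.003103 = 0.2364361
  S → negative
  Longitude: 56′ + 57.2″ = 56.95333′; 124 + 56.95333/60 = 124.9492222
  W → negative
Point 2:
  Latitude: 35′ + 2″ = 35.03333′; 55 + 35.03333/60 = 55.5838889
  S ⇒ negate
  Lon: 36′ + 39″ = 36.65000′; 165 + 36.65000/60 = 165.6108333
  hemisphere W, so the sign is −
Point 3:
  Latitude: 25′ + 30″ = 25.50000′; 24 + 25.50000/60 = 24.4250000
  N ⇒ keep positive
  Longitude: 179° + 5/60 + 39.16/3600 = 179 + 0.083333 + 0.010878 = 179.0942111
  hemisphere W, so the sign is −
Point 4:
  Latitude: 16′ + 45″ = 16.75000′; 33 + 16.75000/60 = 33.2791667
  S → negative
  λ: 0° + 20/60 + 39/3600 = 0 + 0.333333 + 0.010833 = 0.3441667
  hemisphere W, so the sign is −

1. -0.236436, -124.949222
2. -55.583889, -165.610833
3. 24.425000, -179.094211
4. -33.279167, -0.344167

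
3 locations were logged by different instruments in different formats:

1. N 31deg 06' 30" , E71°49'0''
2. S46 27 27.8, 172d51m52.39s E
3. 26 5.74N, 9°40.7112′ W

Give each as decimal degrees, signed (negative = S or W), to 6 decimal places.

Point 1:
  Latitude: 6′ + 30″ = 6.50000′; 31 + 6.50000/60 = 31.1083333
  N → positive
  Lon: 71 + 49/60 + 0/3600 = 71.8166667
  E ⇒ keep positive
Point 2:
  φ: 46 + 27/60 + 27.8/3600 = 46.4577222
  hemisphere S, so the sign is −
  Lon: 51′ + 52.39″ = 51.87317′; 172 + 51.87317/60 = 172.8645528
  E → positive
Point 3:
  φ: 26 + 5.74/60 = 26.0956667
  N → positive
  λ: 40.7112′ = 0.678520°; total 9.6785200
  W ⇒ negate

1. 31.108333, 71.816667
2. -46.457722, 172.864553
3. 26.095667, -9.678520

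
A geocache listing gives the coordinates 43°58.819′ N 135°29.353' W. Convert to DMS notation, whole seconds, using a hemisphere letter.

φ: fractional minutes 0.81900 × 60 = 49.14″
Lon: 29.35300′ → 29′ and 0.35300 × 60 = 21.18″

43°58′49″ N, 135°29′21″ W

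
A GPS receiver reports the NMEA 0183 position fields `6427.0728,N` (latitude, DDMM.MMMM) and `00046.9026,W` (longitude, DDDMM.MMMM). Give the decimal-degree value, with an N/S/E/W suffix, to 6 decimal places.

64.451213° N, 0.781710° W

Latitude: split at 2 digits → 64° and 27.0728′; 64 + 27.0728/60 = 64.4512133
Lon: degrees = first 3 digits = 0, minutes = 46.9026; 0 + 46.9026/60 = 0.7817100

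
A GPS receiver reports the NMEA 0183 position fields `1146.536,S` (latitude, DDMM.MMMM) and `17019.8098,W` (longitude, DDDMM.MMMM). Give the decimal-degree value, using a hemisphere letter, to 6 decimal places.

11.775600° S, 170.330163° W

φ: degrees = first 2 digits = 11, minutes = 46.536; 11 + 46.536/60 = 11.7756000
λ: split at 3 digits → 170° and 19.8098′; 170 + 19.8098/60 = 170.3301633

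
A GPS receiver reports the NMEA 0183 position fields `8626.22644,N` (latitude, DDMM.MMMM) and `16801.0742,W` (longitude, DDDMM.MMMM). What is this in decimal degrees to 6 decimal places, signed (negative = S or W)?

86.437107, -168.017903

Lat: split at 2 digits → 86° and 26.22644′; 86 + 26.22644/60 = 86.4371073
N → positive
Longitude: split at 3 digits → 168° and 1.0742′; 168 + 1.0742/60 = 168.0179033
W ⇒ negate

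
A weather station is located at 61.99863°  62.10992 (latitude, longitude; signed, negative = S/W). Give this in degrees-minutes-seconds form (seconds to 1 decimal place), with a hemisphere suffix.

Lat: 0.998630° → 59.91780′; 0.91780 × 60 = 55.068″
λ: 0.109920 × 60 = 6.59520′ → 6′, remainder × 60 = 35.712″

61°59′55.1″ N, 62°06′35.7″ E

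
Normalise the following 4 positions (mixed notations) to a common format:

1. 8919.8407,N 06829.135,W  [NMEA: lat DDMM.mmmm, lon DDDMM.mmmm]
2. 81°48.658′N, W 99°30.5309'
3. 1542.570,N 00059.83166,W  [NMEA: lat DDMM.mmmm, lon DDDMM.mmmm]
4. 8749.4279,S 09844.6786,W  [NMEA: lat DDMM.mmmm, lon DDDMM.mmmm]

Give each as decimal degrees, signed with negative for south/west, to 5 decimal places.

Point 1:
  Lat: degrees = first 2 digits = 89, minutes = 19.8407; 89 + 19.8407/60 = 89.330678
  N → positive
  Lon: degrees = first 3 digits = 68, minutes = 29.135; 68 + 29.135/60 = 68.485583
  W → negative
Point 2:
  Latitude: 81 + 48.658/60 = 81.810967
  N → positive
  Lon: 99 + 30.5309/60 = 99.508848
  hemisphere W, so the sign is −
Point 3:
  Lat: split at 2 digits → 15° and 42.57′; 15 + 42.57/60 = 15.709500
  N ⇒ keep positive
  Longitude: degrees = first 3 digits = 0, minutes = 59.83166; 0 + 59.83166/60 = 0.997194
  W → negative
Point 4:
  φ: split at 2 digits → 87° and 49.4279′; 87 + 49.4279/60 = 87.823798
  S → negative
  Longitude: degrees = first 3 digits = 98, minutes = 44.6786; 98 + 44.6786/60 = 98.744643
  hemisphere W, so the sign is −

1. 89.33068, -68.48558
2. 81.81097, -99.50885
3. 15.70950, -0.99719
4. -87.82380, -98.74464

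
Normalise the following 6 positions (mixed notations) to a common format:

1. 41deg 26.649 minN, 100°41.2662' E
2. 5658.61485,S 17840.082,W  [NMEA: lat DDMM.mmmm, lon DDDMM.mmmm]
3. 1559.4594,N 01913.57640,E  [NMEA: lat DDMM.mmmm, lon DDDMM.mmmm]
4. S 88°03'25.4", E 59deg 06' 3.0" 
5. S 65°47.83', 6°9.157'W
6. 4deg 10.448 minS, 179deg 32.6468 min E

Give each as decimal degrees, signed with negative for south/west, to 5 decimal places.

Point 1:
  φ: 41 + 26.649/60 = 41.444150
  N ⇒ keep positive
  λ: 100 + 41.2662/60 = 100.687770
  E → positive
Point 2:
  φ: split at 2 digits → 56° and 58.61485′; 56 + 58.61485/60 = 56.976914
  hemisphere S, so the sign is −
  Longitude: degrees = first 3 digits = 178, minutes = 40.082; 178 + 40.082/60 = 178.668033
  W ⇒ negate
Point 3:
  Lat: split at 2 digits → 15° and 59.4594′; 15 + 59.4594/60 = 15.990990
  N ⇒ keep positive
  Longitude: degrees = first 3 digits = 19, minutes = 13.5764; 19 + 13.5764/60 = 19.226273
  E → positive
Point 4:
  Lat: 3′ + 25.4″ = 3.42333′; 88 + 3.42333/60 = 88.057056
  S ⇒ negate
  λ: 6′ + 3″ = 6.05000′; 59 + 6.05000/60 = 59.100833
  E ⇒ keep positive
Point 5:
  φ: 47.83′ = 0.797167°; total 65.797167
  S ⇒ negate
  Lon: 9.157′ = 0.152617°; total 6.152617
  W ⇒ negate
Point 6:
  Lat: 10.448′ = 0.174133°; total 4.174133
  S ⇒ negate
  Lon: 32.6468′ = 0.544113°; total 179.544113
  E → positive

1. 41.44415, 100.68777
2. -56.97691, -178.66803
3. 15.99099, 19.22627
4. -88.05706, 59.10083
5. -65.79717, -6.15262
6. -4.17413, 179.54411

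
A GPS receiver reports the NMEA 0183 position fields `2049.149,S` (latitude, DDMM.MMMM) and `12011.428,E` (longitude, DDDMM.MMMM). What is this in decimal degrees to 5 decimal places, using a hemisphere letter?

20.81915° S, 120.19047° E

Lat: split at 2 digits → 20° and 49.149′; 20 + 49.149/60 = 20.819150
Longitude: split at 3 digits → 120° and 11.428′; 120 + 11.428/60 = 120.190467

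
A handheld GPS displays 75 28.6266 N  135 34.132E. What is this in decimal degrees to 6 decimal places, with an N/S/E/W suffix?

φ: 28.6266′ = 0.477110°; total 75.4771100
λ: 135 + 34.132/60 = 135.5688667

75.477110° N, 135.568867° E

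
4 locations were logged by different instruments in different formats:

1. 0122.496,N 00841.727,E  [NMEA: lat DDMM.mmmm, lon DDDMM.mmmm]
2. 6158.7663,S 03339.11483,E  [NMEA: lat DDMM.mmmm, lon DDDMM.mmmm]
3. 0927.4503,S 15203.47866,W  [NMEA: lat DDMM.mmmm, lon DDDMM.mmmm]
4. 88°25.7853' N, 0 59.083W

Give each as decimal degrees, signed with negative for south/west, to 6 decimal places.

1. 1.374933, 8.695450
2. -61.979438, 33.651914
3. -9.457505, -152.057978
4. 88.429755, -0.984717

Point 1:
  Lat: degrees = first 2 digits = 1, minutes = 22.496; 1 + 22.496/60 = 1.3749333
  N ⇒ keep positive
  Longitude: split at 3 digits → 008° and 41.727′; 8 + 41.727/60 = 8.6954500
  E → positive
Point 2:
  Lat: split at 2 digits → 61° and 58.7663′; 61 + 58.7663/60 = 61.9794383
  S → negative
  Lon: split at 3 digits → 033° and 39.11483′; 33 + 39.11483/60 = 33.6519138
  E → positive
Point 3:
  φ: split at 2 digits → 09° and 27.4503′; 9 + 27.4503/60 = 9.4575050
  hemisphere S, so the sign is −
  λ: split at 3 digits → 152° and 3.47866′; 152 + 3.47866/60 = 152.0579777
  W → negative
Point 4:
  Lat: 25.7853′ = 0.429755°; total 88.4297550
  N ⇒ keep positive
  Longitude: 0 + 59.083/60 = 0.9847167
  W ⇒ negate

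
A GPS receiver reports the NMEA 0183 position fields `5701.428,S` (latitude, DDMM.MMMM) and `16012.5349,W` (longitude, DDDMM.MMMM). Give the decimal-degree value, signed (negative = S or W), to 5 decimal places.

Latitude: degrees = first 2 digits = 57, minutes = 1.428; 57 + 1.428/60 = 57.023800
hemisphere S, so the sign is −
Longitude: split at 3 digits → 160° and 12.5349′; 160 + 12.5349/60 = 160.208915
hemisphere W, so the sign is −

-57.02380, -160.20892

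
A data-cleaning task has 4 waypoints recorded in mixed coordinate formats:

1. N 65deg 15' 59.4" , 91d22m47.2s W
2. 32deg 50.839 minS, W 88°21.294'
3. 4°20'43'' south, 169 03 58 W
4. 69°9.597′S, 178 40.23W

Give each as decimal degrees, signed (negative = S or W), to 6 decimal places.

Point 1:
  Lat: 65 + 15/60 + 59.4/3600 = 65.2665000
  N → positive
  Lon: 91 + 22/60 + 47.2/3600 = 91.3797778
  W → negative
Point 2:
  φ: 50.839′ = 0.847317°; total 32.8473167
  S ⇒ negate
  Longitude: 21.294′ = 0.354900°; total 88.3549000
  W → negative
Point 3:
  Lat: 20′ + 43″ = 20.71667′; 4 + 20.71667/60 = 4.3452778
  S ⇒ negate
  λ: 3′ + 58″ = 3.96667′; 169 + 3.96667/60 = 169.0661111
  hemisphere W, so the sign is −
Point 4:
  φ: 69 + 9.597/60 = 69.1599500
  S ⇒ negate
  λ: 178 + 40.23/60 = 178.6705000
  W → negative

1. 65.266500, -91.379778
2. -32.847317, -88.354900
3. -4.345278, -169.066111
4. -69.159950, -178.670500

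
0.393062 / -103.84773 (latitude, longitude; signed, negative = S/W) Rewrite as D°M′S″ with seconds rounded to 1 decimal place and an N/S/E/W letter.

0°23′35.0″ N, 103°50′51.8″ W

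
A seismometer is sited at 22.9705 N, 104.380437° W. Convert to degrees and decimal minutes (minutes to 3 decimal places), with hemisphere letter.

φ: fractional part 0.970500 → 58.23000 minutes
Longitude: minutes = (104.380437 − 104) × 60 = 22.82622

22° 58.230′ N, 104° 22.826′ W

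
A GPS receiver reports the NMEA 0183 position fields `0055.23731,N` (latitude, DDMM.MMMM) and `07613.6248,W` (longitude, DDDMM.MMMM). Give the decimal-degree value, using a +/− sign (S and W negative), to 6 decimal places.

0.920622, -76.227080

Lat: split at 2 digits → 00° and 55.23731′; 0 + 55.23731/60 = 0.9206218
N → positive
Lon: split at 3 digits → 076° and 13.6248′; 76 + 13.6248/60 = 76.2270800
W → negative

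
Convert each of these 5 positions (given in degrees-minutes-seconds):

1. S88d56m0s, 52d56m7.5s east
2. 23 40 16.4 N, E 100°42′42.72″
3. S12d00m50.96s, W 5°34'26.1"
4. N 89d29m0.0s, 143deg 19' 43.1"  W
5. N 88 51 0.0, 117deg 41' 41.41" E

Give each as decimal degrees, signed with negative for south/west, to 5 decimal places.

1. -88.93333, 52.93542
2. 23.67122, 100.71187
3. -12.01416, -5.57392
4. 89.48333, -143.32864
5. 88.85000, 117.69484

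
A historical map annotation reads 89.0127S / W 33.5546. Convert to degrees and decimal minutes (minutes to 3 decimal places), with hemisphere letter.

89° 0.762′ S, 33° 33.276′ W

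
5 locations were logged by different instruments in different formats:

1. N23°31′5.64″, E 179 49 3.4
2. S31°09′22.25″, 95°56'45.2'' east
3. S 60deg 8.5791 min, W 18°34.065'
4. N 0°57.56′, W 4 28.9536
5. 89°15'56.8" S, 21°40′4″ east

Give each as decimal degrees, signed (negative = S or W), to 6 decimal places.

1. 23.518233, 179.817611
2. -31.156181, 95.945889
3. -60.142985, -18.567750
4. 0.959333, -4.482560
5. -89.265778, 21.667778

Point 1:
  φ: 23 + 31/60 + 5.64/3600 = 23.5182333
  N ⇒ keep positive
  Lon: 179 + 49/60 + 3.4/3600 = 179.8176111
  E ⇒ keep positive
Point 2:
  Lat: 9′ + 22.25″ = 9.37083′; 31 + 9.37083/60 = 31.1561806
  S → negative
  Longitude: 95° + 56/60 + 45.2/3600 = 95 + 0.933333 + 0.012556 = 95.9458889
  E ⇒ keep positive
Point 3:
  φ: 8.5791′ = 0.142985°; total 60.1429850
  hemisphere S, so the sign is −
  Lon: 34.065′ = 0.567750°; total 18.5677500
  hemisphere W, so the sign is −
Point 4:
  Latitude: 0 + 57.56/60 = 0.9593333
  N → positive
  Lon: 4 + 28.9536/60 = 4.4825600
  W → negative
Point 5:
  Lat: 15′ + 56.8″ = 15.94667′; 89 + 15.94667/60 = 89.2657778
  S → negative
  Longitude: 21° + 40/60 + 4/3600 = 21 + 0.666667 + 0.001111 = 21.6677778
  E ⇒ keep positive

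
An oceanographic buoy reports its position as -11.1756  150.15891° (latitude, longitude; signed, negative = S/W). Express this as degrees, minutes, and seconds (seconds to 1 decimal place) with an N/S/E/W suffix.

11°10′32.2″ S, 150°09′32.1″ E

Latitude is negative → S; |value| = 11.175600
Lat: whole degrees 11; 10.53600′ → 10′ and 32.160″
λ: 0.158910° → 9.53460′; 0.53460 × 60 = 32.076″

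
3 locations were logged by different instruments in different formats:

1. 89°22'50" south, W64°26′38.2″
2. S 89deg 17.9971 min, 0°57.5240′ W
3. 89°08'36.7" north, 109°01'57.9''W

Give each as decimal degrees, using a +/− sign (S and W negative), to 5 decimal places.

Point 1:
  φ: 89° + 22/60 + 50/3600 = 89 + 0.366667 + 0.013889 = 89.380556
  hemisphere S, so the sign is −
  Lon: 26′ + 38.2″ = 26.63667′; 64 + 26.63667/60 = 64.443944
  hemisphere W, so the sign is −
Point 2:
  Lat: 17.9971′ = 0.299952°; total 89.299952
  S → negative
  λ: 0 + 57.524/60 = 0.958733
  hemisphere W, so the sign is −
Point 3:
  φ: 8′ + 36.7″ = 8.61167′; 89 + 8.61167/60 = 89.143528
  N → positive
  Longitude: 1′ + 57.9″ = 1.96500′; 109 + 1.96500/60 = 109.032750
  W ⇒ negate

1. -89.38056, -64.44394
2. -89.29995, -0.95873
3. 89.14353, -109.03275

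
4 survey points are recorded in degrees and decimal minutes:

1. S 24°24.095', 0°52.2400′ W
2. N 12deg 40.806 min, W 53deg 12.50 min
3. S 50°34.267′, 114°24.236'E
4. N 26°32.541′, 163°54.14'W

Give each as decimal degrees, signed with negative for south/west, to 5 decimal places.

1. -24.40158, -0.87067
2. 12.68010, -53.20833
3. -50.57112, 114.40393
4. 26.54235, -163.90233

Point 1:
  φ: 24 + 24.095/60 = 24.401583
  S → negative
  λ: 52.24′ = 0.870667°; total 0.870667
  W → negative
Point 2:
  φ: 12 + 40.806/60 = 12.680100
  N ⇒ keep positive
  Longitude: 53 + 12.5/60 = 53.208333
  W ⇒ negate
Point 3:
  Lat: 50 + 34.267/60 = 50.571117
  S → negative
  Longitude: 24.236′ = 0.403933°; total 114.403933
  E → positive
Point 4:
  Latitude: 26 + 32.541/60 = 26.542350
  N ⇒ keep positive
  λ: 163 + 54.14/60 = 163.902333
  hemisphere W, so the sign is −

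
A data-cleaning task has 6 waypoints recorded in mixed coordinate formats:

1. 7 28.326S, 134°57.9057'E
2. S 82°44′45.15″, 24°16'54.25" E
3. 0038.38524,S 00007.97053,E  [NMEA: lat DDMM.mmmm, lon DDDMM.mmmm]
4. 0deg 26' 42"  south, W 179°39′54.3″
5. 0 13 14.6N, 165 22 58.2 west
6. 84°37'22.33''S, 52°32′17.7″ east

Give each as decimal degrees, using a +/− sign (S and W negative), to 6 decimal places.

Point 1:
  φ: 7 + 28.326/60 = 7.4721000
  S → negative
  Longitude: 57.9057′ = 0.965095°; total 134.9650950
  E → positive
Point 2:
  φ: 82 + 44/60 + 45.15/3600 = 82.7458750
  hemisphere S, so the sign is −
  Lon: 16′ + 54.25″ = 16.90417′; 24 + 16.90417/60 = 24.2817361
  E → positive
Point 3:
  φ: degrees = first 2 digits = 0, minutes = 38.38524; 0 + 38.38524/60 = 0.6397540
  S ⇒ negate
  λ: split at 3 digits → 000° and 7.97053′; 0 + 7.97053/60 = 0.1328422
  E → positive
Point 4:
  Latitude: 0° + 26/60 + 42/3600 = 0 + 0.433333 + 0.011667 = 0.4450000
  S ⇒ negate
  Lon: 179° + 39/60 + 54.3/3600 = 179 + 0.650000 + 0.015083 = 179.6650833
  W ⇒ negate
Point 5:
  Lat: 0° + 13/60 + 14.6/3600 = 0 + 0.216667 + 0.004056 = 0.2207222
  N ⇒ keep positive
  Longitude: 165 + 22/60 + 58.2/3600 = 165.3828333
  W ⇒ negate
Point 6:
  Lat: 84° + 37/60 + 22.33/3600 = 84 + 0.616667 + 0.006203 = 84.6228694
  S ⇒ negate
  λ: 52 + 32/60 + 17.7/3600 = 52.5382500
  E → positive

1. -7.472100, 134.965095
2. -82.745875, 24.281736
3. -0.639754, 0.132842
4. -0.445000, -179.665083
5. 0.220722, -165.382833
6. -84.622869, 52.538250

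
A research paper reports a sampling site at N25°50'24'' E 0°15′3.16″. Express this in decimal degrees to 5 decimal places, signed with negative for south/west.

25.84000, 0.25088

Lat: 50′ + 24″ = 50.40000′; 25 + 50.40000/60 = 25.840000
N → positive
Lon: 0° + 15/60 + 3.16/3600 = 0 + 0.250000 + 0.000878 = 0.250878
E → positive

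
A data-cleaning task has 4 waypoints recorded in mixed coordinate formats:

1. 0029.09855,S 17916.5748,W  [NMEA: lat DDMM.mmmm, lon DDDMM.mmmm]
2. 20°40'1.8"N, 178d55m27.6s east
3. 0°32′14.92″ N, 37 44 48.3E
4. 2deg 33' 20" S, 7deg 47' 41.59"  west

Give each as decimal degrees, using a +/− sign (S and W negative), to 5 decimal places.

1. -0.48498, -179.27625
2. 20.66717, 178.92433
3. 0.53748, 37.74675
4. -2.55556, -7.79489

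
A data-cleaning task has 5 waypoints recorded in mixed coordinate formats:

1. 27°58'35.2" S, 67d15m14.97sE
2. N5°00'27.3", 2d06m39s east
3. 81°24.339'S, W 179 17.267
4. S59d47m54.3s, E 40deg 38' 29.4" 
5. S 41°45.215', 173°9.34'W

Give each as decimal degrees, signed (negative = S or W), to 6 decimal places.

Point 1:
  φ: 27 + 58/60 + 35.2/3600 = 27.9764444
  S ⇒ negate
  Longitude: 67 + 15/60 + 14.97/3600 = 67.2541583
  E ⇒ keep positive
Point 2:
  Lat: 0′ + 27.3″ = 0.45500′; 5 + 0.45500/60 = 5.0075833
  N → positive
  λ: 6′ + 39″ = 6.65000′; 2 + 6.65000/60 = 2.1108333
  E → positive
Point 3:
  Latitude: 24.339′ = 0.405650°; total 81.4056500
  S → negative
  Longitude: 17.267′ = 0.287783°; total 179.2877833
  W ⇒ negate
Point 4:
  Lat: 59° + 47/60 + 54.3/3600 = 59 + 0.783333 + 0.015083 = 59.7984167
  hemisphere S, so the sign is −
  Lon: 38′ + 29.4″ = 38.49000′; 40 + 38.49000/60 = 40.6415000
  E → positive
Point 5:
  φ: 45.215′ = 0.753583°; total 41.7535833
  hemisphere S, so the sign is −
  λ: 173 + 9.34/60 = 173.1556667
  hemisphere W, so the sign is −

1. -27.976444, 67.254158
2. 5.007583, 2.110833
3. -81.405650, -179.287783
4. -59.798417, 40.641500
5. -41.753583, -173.155667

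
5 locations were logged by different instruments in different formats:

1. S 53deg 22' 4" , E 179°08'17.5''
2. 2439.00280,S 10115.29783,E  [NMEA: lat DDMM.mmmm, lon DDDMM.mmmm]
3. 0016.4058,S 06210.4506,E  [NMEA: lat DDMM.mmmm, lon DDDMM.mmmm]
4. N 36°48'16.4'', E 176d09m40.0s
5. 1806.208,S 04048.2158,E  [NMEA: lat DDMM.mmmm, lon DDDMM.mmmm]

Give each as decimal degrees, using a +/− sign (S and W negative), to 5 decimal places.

1. -53.36778, 179.13819
2. -24.65005, 101.25496
3. -0.27343, 62.17418
4. 36.80456, 176.16111
5. -18.10347, 40.80360

Point 1:
  φ: 53 + 22/60 + 4/3600 = 53.367778
  S ⇒ negate
  Lon: 179° + 8/60 + 17.5/3600 = 179 + 0.133333 + 0.004861 = 179.138194
  E → positive
Point 2:
  Lat: degrees = first 2 digits = 24, minutes = 39.0028; 24 + 39.0028/60 = 24.650047
  S ⇒ negate
  Lon: degrees = first 3 digits = 101, minutes = 15.29783; 101 + 15.29783/60 = 101.254964
  E ⇒ keep positive
Point 3:
  Lat: split at 2 digits → 00° and 16.4058′; 0 + 16.4058/60 = 0.273430
  S → negative
  Longitude: split at 3 digits → 062° and 10.4506′; 62 + 10.4506/60 = 62.174177
  E ⇒ keep positive
Point 4:
  Lat: 36 + 48/60 + 16.4/3600 = 36.804556
  N → positive
  Lon: 176° + 9/60 + 40/3600 = 176 + 0.150000 + 0.011111 = 176.161111
  E → positive
Point 5:
  Lat: split at 2 digits → 18° and 6.208′; 18 + 6.208/60 = 18.103467
  S ⇒ negate
  λ: split at 3 digits → 040° and 48.2158′; 40 + 48.2158/60 = 40.803597
  E ⇒ keep positive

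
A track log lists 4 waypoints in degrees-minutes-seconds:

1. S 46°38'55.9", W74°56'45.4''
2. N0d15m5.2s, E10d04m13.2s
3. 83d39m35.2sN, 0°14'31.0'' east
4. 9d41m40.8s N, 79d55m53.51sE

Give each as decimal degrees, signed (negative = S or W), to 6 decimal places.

1. -46.648861, -74.945944
2. 0.251444, 10.070333
3. 83.659778, 0.241944
4. 9.694667, 79.931531

Point 1:
  φ: 46° + 38/60 + 55.9/3600 = 46 + 0.633333 + 0.015528 = 46.6488611
  hemisphere S, so the sign is −
  λ: 74° + 56/60 + 45.4/3600 = 74 + 0.933333 + 0.012611 = 74.9459444
  W ⇒ negate
Point 2:
  φ: 15′ + 5.2″ = 15.08667′; 0 + 15.08667/60 = 0.2514444
  N ⇒ keep positive
  Longitude: 10 + 4/60 + 13.2/3600 = 10.0703333
  E ⇒ keep positive
Point 3:
  Latitude: 83 + 39/60 + 35.2/3600 = 83.6597778
  N ⇒ keep positive
  Lon: 14′ + 31″ = 14.51667′; 0 + 14.51667/60 = 0.2419444
  E → positive
Point 4:
  φ: 41′ + 40.8″ = 41.68000′; 9 + 41.68000/60 = 9.6946667
  N ⇒ keep positive
  Lon: 55′ + 53.51″ = 55.89183′; 79 + 55.89183/60 = 79.9315306
  E → positive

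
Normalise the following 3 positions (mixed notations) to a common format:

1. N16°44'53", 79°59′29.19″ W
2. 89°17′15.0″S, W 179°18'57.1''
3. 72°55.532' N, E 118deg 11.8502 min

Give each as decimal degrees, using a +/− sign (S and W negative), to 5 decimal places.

Point 1:
  Lat: 16 + 44/60 + 53/3600 = 16.748056
  N → positive
  Longitude: 79° + 59/60 + 29.19/3600 = 79 + 0.983333 + 0.008108 = 79.991442
  W → negative
Point 2:
  Latitude: 89 + 17/60 + 15/3600 = 89.287500
  S ⇒ negate
  Lon: 179 + 18/60 + 57.1/3600 = 179.315861
  hemisphere W, so the sign is −
Point 3:
  φ: 55.532′ = 0.925533°; total 72.925533
  N ⇒ keep positive
  λ: 11.8502′ = 0.197503°; total 118.197503
  E → positive

1. 16.74806, -79.99144
2. -89.28750, -179.31586
3. 72.92553, 118.19750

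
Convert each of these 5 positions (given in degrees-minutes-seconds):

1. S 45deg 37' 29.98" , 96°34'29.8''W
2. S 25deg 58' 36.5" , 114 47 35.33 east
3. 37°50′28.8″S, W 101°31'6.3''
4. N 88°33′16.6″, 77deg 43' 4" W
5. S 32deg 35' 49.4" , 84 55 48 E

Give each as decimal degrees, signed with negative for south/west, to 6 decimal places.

1. -45.624994, -96.574944
2. -25.976806, 114.793147
3. -37.841333, -101.518417
4. 88.554611, -77.717778
5. -32.597056, 84.930000

Point 1:
  Latitude: 37′ + 29.98″ = 37.49967′; 45 + 37.49967/60 = 45.6249944
  hemisphere S, so the sign is −
  λ: 96° + 34/60 + 29.8/3600 = 96 + 0.566667 + 0.008278 = 96.5749444
  hemisphere W, so the sign is −
Point 2:
  Lat: 58′ + 36.5″ = 58.60833′; 25 + 58.60833/60 = 25.9768056
  hemisphere S, so the sign is −
  λ: 47′ + 35.33″ = 47.58883′; 114 + 47.58883/60 = 114.7931472
  E → positive
Point 3:
  Lat: 37 + 50/60 + 28.8/3600 = 37.8413333
  S ⇒ negate
  λ: 101° + 31/60 + 6.3/3600 = 101 + 0.516667 + 0.001750 = 101.5184167
  W ⇒ negate
Point 4:
  φ: 88° + 33/60 + 16.6/3600 = 88 + 0.550000 + 0.004611 = 88.5546111
  N ⇒ keep positive
  Lon: 77° + 43/60 + 4/3600 = 77 + 0.716667 + 0.001111 = 77.7177778
  W → negative
Point 5:
  Lat: 32° + 35/60 + 49.4/3600 = 32 + 0.583333 + 0.013722 = 32.5970556
  S → negative
  λ: 55′ + 48″ = 55.80000′; 84 + 55.80000/60 = 84.9300000
  E → positive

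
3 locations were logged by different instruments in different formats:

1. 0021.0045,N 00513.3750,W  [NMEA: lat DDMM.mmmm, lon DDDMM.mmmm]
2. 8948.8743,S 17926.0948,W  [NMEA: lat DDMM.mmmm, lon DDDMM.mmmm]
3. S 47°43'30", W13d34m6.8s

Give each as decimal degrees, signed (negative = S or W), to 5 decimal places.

1. 0.35008, -5.22292
2. -89.81457, -179.43491
3. -47.72500, -13.56856

Point 1:
  Lat: split at 2 digits → 00° and 21.0045′; 0 + 21.0045/60 = 0.350075
  N → positive
  Lon: degrees = first 3 digits = 5, minutes = 13.375; 5 + 13.375/60 = 5.222917
  W ⇒ negate
Point 2:
  Latitude: degrees = first 2 digits = 89, minutes = 48.8743; 89 + 48.8743/60 = 89.814572
  S ⇒ negate
  Lon: split at 3 digits → 179° and 26.0948′; 179 + 26.0948/60 = 179.434913
  W ⇒ negate
Point 3:
  Lat: 43′ + 30″ = 43.50000′; 47 + 43.50000/60 = 47.725000
  hemisphere S, so the sign is −
  λ: 13° + 34/60 + 6.8/3600 = 13 + 0.566667 + 0.001889 = 13.568556
  W ⇒ negate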